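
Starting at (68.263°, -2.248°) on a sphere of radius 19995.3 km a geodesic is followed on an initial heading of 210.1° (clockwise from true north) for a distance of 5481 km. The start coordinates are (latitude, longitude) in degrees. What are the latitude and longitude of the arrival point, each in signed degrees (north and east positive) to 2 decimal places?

53.85°, -15.55°

Angular distance δ = d/R = 5481/19995.3 = 0.27411 rad; initial bearing θ = 3.6669 rad.
sin φ₂ = sin φ₁ cos δ + cos φ₁ sin δ cos θ = (0.9289)(0.9627) + (0.3703)(0.2707)(-0.8652) = 0.8075, so φ₂ = 53.85°.
Δλ = atan2(sin θ sin δ cos φ₁, cos δ − sin φ₁ sin φ₂) = atan2(-0.0503, 0.2126) = -13.305°.
λ₂ = -2.248° − 13.305° = -15.55°.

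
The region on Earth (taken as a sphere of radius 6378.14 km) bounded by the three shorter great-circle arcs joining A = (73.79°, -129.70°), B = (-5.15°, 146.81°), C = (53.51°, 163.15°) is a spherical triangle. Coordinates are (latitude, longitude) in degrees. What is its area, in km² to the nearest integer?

2706709 km²

Side lengths (central angles): a = 1.0516, b = 0.5800, c = 1.6255 rad; semiperimeter s = 1.6285.
By l'Huilier's theorem, tan(E/4) = √[tan(s/2) tan((s−a)/2) tan((s−b)/2) tan((s−c)/2)], giving spherical excess E = 0.0665 rad.
Area = E·R² = 0.0665 × (6378.14)² ≈ 2706709 km².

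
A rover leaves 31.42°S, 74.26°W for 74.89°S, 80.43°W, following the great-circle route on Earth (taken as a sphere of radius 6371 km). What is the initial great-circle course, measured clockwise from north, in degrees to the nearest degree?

182°

With φ₁ = -0.5484, φ₂ = -1.3071, Δλ = -0.1077 rad, the forward-azimuth formula gives
θ = atan2( sin Δλ cos φ₂ , cos φ₁ sin φ₂ − sin φ₁ cos φ₂ cos Δλ ) = atan2(-0.0280, -0.6888) = -177.67°.
Adding 360° brings this into [0°, 360°): 182°.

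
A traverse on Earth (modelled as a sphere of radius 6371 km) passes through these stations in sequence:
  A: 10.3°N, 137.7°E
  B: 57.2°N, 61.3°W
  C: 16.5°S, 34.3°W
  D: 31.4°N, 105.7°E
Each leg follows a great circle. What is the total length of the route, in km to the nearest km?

Leg A→B: central angle 1.9323 rad, distance 12310.4 km.
Leg B→C: central angle 1.3448 rad, distance 8567.9 km.
Leg C→D: central angle 2.4574 rad, distance 15655.9 km.
Total: 12310.4 + 8567.9 + 15655.9 ≈ 36534 km.

36534 km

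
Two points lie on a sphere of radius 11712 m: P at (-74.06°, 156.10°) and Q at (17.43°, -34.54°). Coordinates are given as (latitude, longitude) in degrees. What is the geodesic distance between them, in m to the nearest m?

25155 m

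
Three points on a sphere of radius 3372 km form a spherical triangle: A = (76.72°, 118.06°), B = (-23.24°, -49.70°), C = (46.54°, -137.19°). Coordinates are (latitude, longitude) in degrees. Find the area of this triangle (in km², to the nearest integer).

Side lengths (central angles): a = 1.8325, b = 0.8417, c = 2.2022 rad; semiperimeter s = 2.4382.
By l'Huilier's theorem, tan(E/4) = √[tan(s/2) tan((s−a)/2) tan((s−b)/2) tan((s−c)/2)], giving spherical excess E = 1.2454 rad.
Area = E·R² = 1.2454 × (3372)² ≈ 14160759 km².

14160759 km²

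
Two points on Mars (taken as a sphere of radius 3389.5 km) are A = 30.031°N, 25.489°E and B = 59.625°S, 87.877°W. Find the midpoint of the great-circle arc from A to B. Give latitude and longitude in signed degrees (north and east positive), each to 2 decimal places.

-24.07°, -9.42°

The central angle between A and B is δ = 2.2211 rad.
With f = 0.5, the slerp weights are sin((1−f)δ)/sin δ = 1.1257 and sin(fδ)/sin δ = 1.1257.
Weighted sum of the unit vectors: (1.1257)·(0.7815,0.3726,0.5005) + (1.1257)·(0.0187,-0.5053,-0.8627) = (0.9008, -0.1494, -0.4078).
Converting back: φ = atan2(z, √(x²+y²)) = -24.07°, λ = atan2(y, x) = -9.42°.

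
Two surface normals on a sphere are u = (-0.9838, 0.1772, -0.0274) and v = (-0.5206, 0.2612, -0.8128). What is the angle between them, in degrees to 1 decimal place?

u·v = 0.5807; |u| = 1.0000, |v| = 0.9999.
cos θ = (u·v)/(|u||v|) = 0.5807, so θ = 54.5°.

54.5°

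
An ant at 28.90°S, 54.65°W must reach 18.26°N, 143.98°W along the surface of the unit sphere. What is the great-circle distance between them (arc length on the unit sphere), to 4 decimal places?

With latitudes φ₁ = -28.900°, φ₂ = 18.260° and longitude difference Δλ = -89.330°:
cos c = sin φ₁ sin φ₂ + cos φ₁ cos φ₂ cos Δλ = (-0.4833)(0.3133) + (0.8755)(0.9496)(0.0117) = -0.14170,
so c = arccos(-0.14170) = 1.71298 rad.
On the unit sphere the arc length equals the central angle: 1.7130.

1.7130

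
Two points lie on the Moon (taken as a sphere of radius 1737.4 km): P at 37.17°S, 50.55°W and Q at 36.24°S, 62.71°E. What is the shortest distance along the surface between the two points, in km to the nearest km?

2549 km

Let φ₁ = -0.6487 rad, φ₂ = -0.6325 rad, and Δλ = 1.9768 rad.
Haversine: a = sin²(Δφ/2) + cos φ₁ cos φ₂ sin²(Δλ/2) = 0.0001 + (0.7968)(0.8065)(0.6975) = 0.44831.
Central angle c = 2·arcsin(√a) = 1.46724 rad.
Distance = R·c = 1737.4 × 1.4672 ≈ 2549 km.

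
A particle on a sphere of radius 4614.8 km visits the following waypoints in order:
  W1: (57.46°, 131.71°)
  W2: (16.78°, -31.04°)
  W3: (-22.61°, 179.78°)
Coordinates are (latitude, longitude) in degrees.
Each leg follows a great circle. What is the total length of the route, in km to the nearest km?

Leg W1→W2: central angle 1.8219 rad, distance 8407.6 km.
Leg W2→W3: central angle 2.6260 rad, distance 12118.6 km.
Total: 8407.6 + 12118.6 ≈ 20526 km.

20526 km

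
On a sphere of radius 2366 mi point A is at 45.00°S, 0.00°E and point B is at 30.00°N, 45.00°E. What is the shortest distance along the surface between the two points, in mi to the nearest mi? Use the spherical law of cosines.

With latitudes φ₁ = -45.000°, φ₂ = 30.000° and longitude difference Δλ = 45.000°:
cos c = sin φ₁ sin φ₂ + cos φ₁ cos φ₂ cos Δλ = (-0.7071)(0.5000) + (0.7071)(0.8660)(0.7071) = 0.07946,
so c = arccos(0.07946) = 1.49125 rad.
Distance = R·c = 2366 × 1.4913 ≈ 3528 mi.

3528 mi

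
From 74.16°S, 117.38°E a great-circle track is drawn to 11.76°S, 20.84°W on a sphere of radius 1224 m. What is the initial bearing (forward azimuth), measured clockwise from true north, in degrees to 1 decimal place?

Δλ = -138.220° = -2.4124 rad.
y = sin Δλ · cos φ₂ = (-0.6663)(0.9790) = -0.6523
x = cos φ₁ sin φ₂ − sin φ₁ cos φ₂ cos Δλ = (0.2730)(-0.2038) − (-0.9620)(0.9790)(-0.7457) = -0.7580
θ = atan2(y, x) = -139.29°; adding 360° gives 220.7°.

220.7°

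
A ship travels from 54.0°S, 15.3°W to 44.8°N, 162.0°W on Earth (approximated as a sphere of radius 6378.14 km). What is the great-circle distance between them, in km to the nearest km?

17447 km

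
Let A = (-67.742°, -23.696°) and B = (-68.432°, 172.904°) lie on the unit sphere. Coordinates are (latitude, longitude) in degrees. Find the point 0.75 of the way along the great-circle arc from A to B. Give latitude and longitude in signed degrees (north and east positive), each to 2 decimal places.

The central angle between A and B is δ = 0.7565 rad.
With f = 0.75, the slerp weights are sin((1−f)δ)/sin δ = 0.2739 and sin(fδ)/sin δ = 0.7830.
Weighted sum of the unit vectors: (0.2739)·(0.3468,-0.1522,-0.9255) + (0.7830)·(-0.3648,0.0454,-0.9300) = (-0.1906, -0.0061, -0.9816).
Converting back: φ = atan2(z, √(x²+y²)) = -79.01°, λ = atan2(y, x) = -178.16°.

-79.01°, -178.16°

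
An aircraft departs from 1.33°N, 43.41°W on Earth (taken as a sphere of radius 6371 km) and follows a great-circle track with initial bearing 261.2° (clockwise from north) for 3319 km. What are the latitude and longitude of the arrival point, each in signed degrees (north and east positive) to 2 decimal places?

-3.21°, -72.92°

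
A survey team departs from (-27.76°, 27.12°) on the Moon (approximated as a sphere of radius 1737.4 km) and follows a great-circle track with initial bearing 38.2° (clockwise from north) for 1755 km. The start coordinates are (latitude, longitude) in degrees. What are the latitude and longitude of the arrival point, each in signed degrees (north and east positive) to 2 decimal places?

Angular distance δ = d/R = 1755/1737.4 = 1.01013 rad; initial bearing θ = 0.6667 rad.
sin φ₂ = sin φ₁ cos δ + cos φ₁ sin δ cos θ = (-0.4658)(0.5318) + (0.8849)(0.8469)(0.7859) = 0.3413, so φ₂ = 19.95°.
Δλ = atan2(sin θ sin δ cos φ₁, cos δ − sin φ₁ sin φ₂) = atan2(0.4635, 0.6907) = 33.861°.
λ₂ = 27.120° + 33.861° = 60.98°.

19.95°, 60.98°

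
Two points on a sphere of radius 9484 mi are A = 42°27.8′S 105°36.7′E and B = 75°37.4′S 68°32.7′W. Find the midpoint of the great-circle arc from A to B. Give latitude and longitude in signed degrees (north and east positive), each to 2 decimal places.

The central angle between A and B is δ = 1.0795 rad.
With f = 0.5, the slerp weights are sin((1−f)δ)/sin δ = 0.5829 and sin(fδ)/sin δ = 0.5829.
Weighted sum of the unit vectors: (0.5829)·(-0.1985,0.7105,-0.6751) + (0.5829)·(0.0908,-0.2311,-0.9687) = (-0.0628, 0.2794, -0.9581).
Converting back: φ = atan2(z, √(x²+y²)) = -73.36°, λ = atan2(y, x) = 102.66°.

-73.36°, 102.66°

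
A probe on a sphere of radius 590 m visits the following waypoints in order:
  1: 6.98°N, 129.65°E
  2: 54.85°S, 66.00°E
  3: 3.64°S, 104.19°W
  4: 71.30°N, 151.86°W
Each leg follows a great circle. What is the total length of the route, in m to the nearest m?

Leg 1→2: central angle 1.4159 rad, distance 835.4 m.
Leg 2→3: central angle 2.1109 rad, distance 1245.4 m.
Leg 3→4: central angle 1.4148 rad, distance 834.8 m.
Total: 835.4 + 1245.4 + 834.8 ≈ 2916 m.

2916 m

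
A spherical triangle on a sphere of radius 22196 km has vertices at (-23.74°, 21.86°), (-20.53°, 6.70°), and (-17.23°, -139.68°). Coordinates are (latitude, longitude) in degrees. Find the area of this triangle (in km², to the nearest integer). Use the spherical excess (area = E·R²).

262745215 km²

Side lengths (central angles): a = 2.2666, b = 2.3604, c = 0.2513 rad; semiperimeter s = 2.4391.
By l'Huilier's theorem, tan(E/4) = √[tan(s/2) tan((s−a)/2) tan((s−b)/2) tan((s−c)/2)], giving spherical excess E = 0.5333 rad.
Area = E·R² = 0.5333 × (22196)² ≈ 262745215 km².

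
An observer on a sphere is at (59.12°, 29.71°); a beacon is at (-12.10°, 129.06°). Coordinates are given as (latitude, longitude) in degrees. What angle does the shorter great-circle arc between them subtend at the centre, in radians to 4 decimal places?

Let φ₁ = 1.0318 rad, φ₂ = -0.2112 rad, and Δλ = 1.7340 rad.
cos c = sin φ₁ sin φ₂ + cos φ₁ cos φ₂ cos Δλ = (0.8582)(-0.2096) + (0.5132)(0.9778)(-0.1625) = -0.26144,
so c = arccos(-0.26144) = 1.83531 rad.
So the angular separation is 1.8353 rad.

1.8353 rad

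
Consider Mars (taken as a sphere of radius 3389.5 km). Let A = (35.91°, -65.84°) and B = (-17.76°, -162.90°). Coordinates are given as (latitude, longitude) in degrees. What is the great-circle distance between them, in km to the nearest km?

6264 km

Let φ₁ = 0.6267 rad, φ₂ = -0.3100 rad, and Δλ = -1.6940 rad.
cos c = sin φ₁ sin φ₂ + cos φ₁ cos φ₂ cos Δλ = (0.5865)(-0.3050) + (0.8099)(0.9523)(-0.1229) = -0.27371,
so c = arccos(-0.27371) = 1.84804 rad.
Distance = R·c = 3389.5 × 1.8480 ≈ 6264 km.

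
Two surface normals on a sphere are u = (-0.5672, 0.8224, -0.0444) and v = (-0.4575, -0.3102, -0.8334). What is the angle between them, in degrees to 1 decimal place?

87.6°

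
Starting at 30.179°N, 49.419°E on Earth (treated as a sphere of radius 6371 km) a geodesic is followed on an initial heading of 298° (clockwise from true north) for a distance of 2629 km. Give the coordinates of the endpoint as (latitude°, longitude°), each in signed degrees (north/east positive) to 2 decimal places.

Angular distance δ = d/R = 2629/6371 = 0.41265 rad; initial bearing θ = 5.2011 rad.
sin φ₂ = sin φ₁ cos δ + cos φ₁ sin δ cos θ = (0.5027)(0.9161) + (0.8645)(0.4010)(0.4695) = 0.6233, so φ₂ = 38.55°.
Δλ = atan2(sin θ sin δ cos φ₁, cos δ − sin φ₁ sin φ₂) = atan2(-0.3061, 0.6027) = -26.924°.
λ₂ = 49.419° − 26.924° = 22.50°.

38.55°, 22.50°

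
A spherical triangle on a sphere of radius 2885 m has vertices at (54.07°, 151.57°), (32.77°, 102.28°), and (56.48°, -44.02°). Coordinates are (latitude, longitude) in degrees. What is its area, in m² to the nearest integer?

4224997 m²

Side lengths (central angles): a = 1.5058, b = 1.1994, c = 0.7073 rad; semiperimeter s = 1.7063.
By l'Huilier's theorem, tan(E/4) = √[tan(s/2) tan((s−a)/2) tan((s−b)/2) tan((s−c)/2)], giving spherical excess E = 0.5076 rad.
Area = E·R² = 0.5076 × (2885)² ≈ 4224997 m².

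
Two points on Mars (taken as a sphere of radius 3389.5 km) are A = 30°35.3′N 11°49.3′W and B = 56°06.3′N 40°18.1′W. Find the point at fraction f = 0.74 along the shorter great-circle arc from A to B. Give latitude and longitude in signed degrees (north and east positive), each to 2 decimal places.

The central angle between A and B is δ = 0.5654 rad.
With f = 0.74, the slerp weights are sin((1−f)δ)/sin δ = 0.2734 and sin(fδ)/sin δ = 0.7584.
Weighted sum of the unit vectors: (0.2734)·(0.8426,-0.1764,0.5089) + (0.7584)·(0.4253,-0.3607,0.8301) = (0.5529, -0.3218, 0.7686).
Converting back: φ = atan2(z, √(x²+y²)) = 50.23°, λ = atan2(y, x) = -30.20°.

50.23°, -30.20°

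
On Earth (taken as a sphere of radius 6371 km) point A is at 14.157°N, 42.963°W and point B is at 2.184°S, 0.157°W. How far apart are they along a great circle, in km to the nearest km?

5054 km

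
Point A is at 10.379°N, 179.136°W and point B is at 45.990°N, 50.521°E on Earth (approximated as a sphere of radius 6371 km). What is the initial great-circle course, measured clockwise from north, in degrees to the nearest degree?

326°

With φ₁ = 0.1811, φ₂ = 0.8027, Δλ = -2.2749 rad, the forward-azimuth formula gives
θ = atan2( sin Δλ cos φ₂ , cos φ₁ sin φ₂ − sin φ₁ cos φ₂ cos Δλ ) = atan2(-0.5296, 0.7885) = -33.89°.
Adding 360° brings this into [0°, 360°): 326°.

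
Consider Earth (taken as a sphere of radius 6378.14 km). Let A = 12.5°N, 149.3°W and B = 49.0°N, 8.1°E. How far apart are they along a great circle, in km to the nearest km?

12839 km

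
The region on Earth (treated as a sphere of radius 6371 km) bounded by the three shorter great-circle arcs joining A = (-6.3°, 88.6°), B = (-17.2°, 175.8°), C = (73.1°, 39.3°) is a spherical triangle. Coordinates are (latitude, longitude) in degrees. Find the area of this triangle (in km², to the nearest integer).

Side lengths (central angles): a = 2.0764, b = 1.4873, c = 1.4919 rad; semiperimeter s = 2.5278.
By l'Huilier's theorem, tan(E/4) = √[tan(s/2) tan((s−a)/2) tan((s−b)/2) tan((s−c)/2)], giving spherical excess E = 1.8106 rad.
Area = E·R² = 1.8106 × (6371)² ≈ 73492320 km².

73492320 km²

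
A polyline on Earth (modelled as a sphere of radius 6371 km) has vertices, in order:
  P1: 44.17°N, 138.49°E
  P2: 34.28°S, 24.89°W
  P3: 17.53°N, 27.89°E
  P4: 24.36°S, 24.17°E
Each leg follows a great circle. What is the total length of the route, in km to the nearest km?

Leg P1→P2: central angle 2.8592 rad, distance 18215.7 km.
Leg P2→P3: central angle 1.2588 rad, distance 8019.9 km.
Leg P3→P4: central angle 0.7339 rad, distance 4675.4 km.
Total: 18215.7 + 8019.9 + 4675.4 ≈ 30911 km.

30911 km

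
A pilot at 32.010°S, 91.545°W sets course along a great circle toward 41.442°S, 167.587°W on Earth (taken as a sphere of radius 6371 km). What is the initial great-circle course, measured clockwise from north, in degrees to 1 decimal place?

Δλ = -76.042° = -1.3272 rad.
y = sin Δλ · cos φ₂ = (-0.9705)(0.7496) = -0.7275
x = cos φ₁ sin φ₂ − sin φ₁ cos φ₂ cos Δλ = (0.8480)(-0.6619) − (-0.5301)(0.7496)(0.2412) = -0.4654
θ = atan2(y, x) = -122.61°; adding 360° gives 237.4°.

237.4°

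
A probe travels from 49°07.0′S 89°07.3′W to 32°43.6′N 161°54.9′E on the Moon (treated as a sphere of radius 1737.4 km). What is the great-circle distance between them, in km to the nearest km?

3821 km

Let φ₁ = -0.8572 rad, φ₂ = 0.5712 rad, and Δλ = -1.9018 rad.
cos c = sin φ₁ sin φ₂ + cos φ₁ cos φ₂ cos Δλ = (-0.7560)(0.5406) + (0.6545)(0.8413)(-0.3250) = -0.58767,
so c = arccos(-0.58767) = 2.19898 rad.
Distance = R·c = 1737.4 × 2.1990 ≈ 3821 km.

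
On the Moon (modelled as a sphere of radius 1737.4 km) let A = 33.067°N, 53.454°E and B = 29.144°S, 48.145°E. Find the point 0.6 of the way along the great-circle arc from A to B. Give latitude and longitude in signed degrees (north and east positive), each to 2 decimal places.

The central angle between A and B is δ = 1.0893 rad.
With f = 0.6, the slerp weights are sin((1−f)δ)/sin δ = 0.4762 and sin(fδ)/sin δ = 0.6860.
Weighted sum of the unit vectors: (0.4762)·(0.4990,0.6733,0.5456) + (0.6860)·(0.5828,0.6505,-0.4870) = (0.6374, 0.7669, -0.0743).
Converting back: φ = atan2(z, √(x²+y²)) = -4.26°, λ = atan2(y, x) = 50.27°.

-4.26°, 50.27°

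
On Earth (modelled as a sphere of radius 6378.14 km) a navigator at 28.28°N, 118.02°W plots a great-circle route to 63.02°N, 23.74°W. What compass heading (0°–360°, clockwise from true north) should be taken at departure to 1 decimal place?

29.5°

With φ₁ = 0.4936, φ₂ = 1.0999, Δλ = 1.6455 rad, the forward-azimuth formula gives
θ = atan2( sin Δλ cos φ₂ , cos φ₁ sin φ₂ − sin φ₁ cos φ₂ cos Δλ ) = atan2(0.4524, 0.8008) = 29.46°.
So the initial bearing is 29.5°.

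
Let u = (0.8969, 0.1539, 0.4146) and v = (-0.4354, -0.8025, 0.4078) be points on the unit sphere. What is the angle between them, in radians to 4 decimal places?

u·v = -0.3449; |u| = 1.0000, |v| = 0.9999.
cos θ = (u·v)/(|u||v|) = -0.3450, so θ = 1.9230 rad.

1.9230 rad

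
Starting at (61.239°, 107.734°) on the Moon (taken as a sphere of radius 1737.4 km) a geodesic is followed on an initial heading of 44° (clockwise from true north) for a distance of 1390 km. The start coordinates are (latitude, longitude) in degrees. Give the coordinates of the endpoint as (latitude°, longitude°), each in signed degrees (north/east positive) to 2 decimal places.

59.21°, -149.03°

Angular distance δ = d/R = 1390/1737.4 = 0.80005 rad; initial bearing θ = 0.7679 rad.
sin φ₂ = sin φ₁ cos δ + cos φ₁ sin δ cos θ = (0.8766)(0.6967) + (0.4812)(0.7174)(0.7193) = 0.8590, so φ₂ = 59.21°.
Δλ = atan2(sin θ sin δ cos φ₁, cos δ − sin φ₁ sin φ₂) = atan2(0.2398, -0.0564) = 103.232°.
λ₂ = 107.734° + 103.232° = 210.97° → -149.03° after wrapping to (−180°, 180°].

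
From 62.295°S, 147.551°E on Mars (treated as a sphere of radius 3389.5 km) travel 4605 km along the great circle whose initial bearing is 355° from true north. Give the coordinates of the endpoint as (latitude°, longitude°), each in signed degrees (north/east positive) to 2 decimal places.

15.44°, 142.48°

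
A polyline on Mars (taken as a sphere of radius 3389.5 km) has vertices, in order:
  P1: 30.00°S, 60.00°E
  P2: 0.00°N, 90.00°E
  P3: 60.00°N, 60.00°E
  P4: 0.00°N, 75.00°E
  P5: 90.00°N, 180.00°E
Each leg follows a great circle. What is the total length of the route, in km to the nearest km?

Leg P1→P2: central angle 0.7227 rad, distance 2449.7 km.
Leg P2→P3: central angle 1.1230 rad, distance 3806.3 km.
Leg P3→P4: central angle 1.0668 rad, distance 3615.8 km.
Leg P4→P5: central angle 1.5708 rad, distance 5324.2 km.
Total: 2449.7 + 3806.3 + 3615.8 + 5324.2 ≈ 15196 km.

15196 km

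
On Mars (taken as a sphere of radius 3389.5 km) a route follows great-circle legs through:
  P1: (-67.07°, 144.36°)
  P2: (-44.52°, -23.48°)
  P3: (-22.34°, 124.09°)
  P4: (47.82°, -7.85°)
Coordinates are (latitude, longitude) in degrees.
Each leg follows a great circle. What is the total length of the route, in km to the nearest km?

Leg P1→P2: central angle 1.1873 rad, distance 4024.2 km.
Leg P2→P3: central angle 1.8652 rad, distance 6322.0 km.
Leg P3→P4: central angle 2.3417 rad, distance 7937.1 km.
Total: 4024.2 + 6322.0 + 7937.1 ≈ 18283 km.

18283 km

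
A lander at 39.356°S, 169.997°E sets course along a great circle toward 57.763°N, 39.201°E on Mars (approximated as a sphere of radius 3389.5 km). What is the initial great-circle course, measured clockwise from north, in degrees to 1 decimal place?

With φ₁ = -0.6869, φ₂ = 1.0082, Δλ = -2.2828 rad, the forward-azimuth formula gives
θ = atan2( sin Δλ cos φ₂ , cos φ₁ sin φ₂ − sin φ₁ cos φ₂ cos Δλ ) = atan2(-0.4038, 0.4330) = -43.00°.
Adding 360° brings this into [0°, 360°): 317.0°.

317.0°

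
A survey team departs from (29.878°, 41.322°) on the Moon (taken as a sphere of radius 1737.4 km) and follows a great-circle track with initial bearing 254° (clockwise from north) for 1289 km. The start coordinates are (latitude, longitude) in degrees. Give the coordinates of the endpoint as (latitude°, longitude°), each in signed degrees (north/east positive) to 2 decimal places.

11.87°, -0.26°

Angular distance δ = d/R = 1289/1737.4 = 0.74191 rad; initial bearing θ = 4.4331 rad.
sin φ₂ = sin φ₁ cos δ + cos φ₁ sin δ cos θ = (0.4982)(0.7372) + (0.8671)(0.6757)(-0.2756) = 0.2057, so φ₂ = 11.87°.
Δλ = atan2(sin θ sin δ cos φ₁, cos δ − sin φ₁ sin φ₂) = atan2(-0.5632, 0.6347) = -41.584°.
λ₂ = 41.322° − 41.584° = -0.26°.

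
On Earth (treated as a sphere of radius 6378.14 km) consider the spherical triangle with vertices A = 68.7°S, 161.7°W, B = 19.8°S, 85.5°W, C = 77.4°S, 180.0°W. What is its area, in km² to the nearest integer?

Side lengths (central angles): a = 1.2509, b = 0.1764, c = 1.1624 rad; semiperimeter s = 1.2948.
By l'Huilier's theorem, tan(E/4) = √[tan(s/2) tan((s−a)/2) tan((s−b)/2) tan((s−c)/2)], giving spherical excess E = 0.1050 rad.
Area = E·R² = 0.1050 × (6378.14)² ≈ 4272471 km².

4272471 km²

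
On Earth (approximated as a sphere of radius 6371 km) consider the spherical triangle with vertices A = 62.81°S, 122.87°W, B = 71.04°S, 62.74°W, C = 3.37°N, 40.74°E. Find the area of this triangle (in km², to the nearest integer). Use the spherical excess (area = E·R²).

Side lengths (central angles): a = 1.7024, b = 2.0828, c = 0.4148 rad; semiperimeter s = 2.1000.
By l'Huilier's theorem, tan(E/4) = √[tan(s/2) tan((s−a)/2) tan((s−b)/2) tan((s−c)/2)], giving spherical excess E = 0.2327 rad.
Area = E·R² = 0.2327 × (6371)² ≈ 9445786 km².

9445786 km²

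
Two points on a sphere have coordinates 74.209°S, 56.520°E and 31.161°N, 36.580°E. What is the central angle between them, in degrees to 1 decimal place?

106.2°

With latitudes φ₁ = -74.209°, φ₂ = 31.161° and longitude difference Δλ = -19.940°:
cos c = sin φ₁ sin φ₂ + cos φ₁ cos φ₂ cos Δλ = (-0.9623)(0.5174) + (0.2721)(0.8557)(0.9401) = -0.27901,
so c = arccos(-0.27901) = 1.85356 rad.
So the angular separation is 106.2°.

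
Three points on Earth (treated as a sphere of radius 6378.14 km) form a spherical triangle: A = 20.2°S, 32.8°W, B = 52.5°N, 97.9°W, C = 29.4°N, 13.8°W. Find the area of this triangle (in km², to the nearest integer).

25315446 km²

Side lengths (central angles): a = 1.1108, b = 0.9228, c = 1.6042 rad; semiperimeter s = 1.8189.
By l'Huilier's theorem, tan(E/4) = √[tan(s/2) tan((s−a)/2) tan((s−b)/2) tan((s−c)/2)], giving spherical excess E = 0.6223 rad.
Area = E·R² = 0.6223 × (6378.14)² ≈ 25315446 km².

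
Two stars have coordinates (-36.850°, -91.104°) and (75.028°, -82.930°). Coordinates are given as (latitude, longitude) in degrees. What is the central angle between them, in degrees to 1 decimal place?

Let φ₁ = -0.6432 rad, φ₂ = 1.3095 rad, and Δλ = 0.1427 rad.
cos c = sin φ₁ sin φ₂ + cos φ₁ cos φ₂ cos Δλ = (-0.5997)(0.9661) + (0.8002)(0.2583)(0.9898) = -0.37473,
so c = arccos(-0.37473) = 1.95490 rad.
So the angular separation is 112.0°.

112.0°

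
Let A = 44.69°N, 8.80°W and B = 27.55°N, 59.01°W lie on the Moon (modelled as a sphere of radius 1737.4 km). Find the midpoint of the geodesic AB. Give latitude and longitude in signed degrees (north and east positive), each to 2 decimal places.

38.83°, -36.85°

Central angle δ = 0.7544 rad. Interpolating on the sphere with fraction f = 0.5:
P = [sin((1−f)δ)·A + sin(fδ)·B] / sin δ = 0.5378·A + 0.5378·B in Cartesian coordinates,
giving P = (0.6234, -0.4673, 0.6270), i.e. latitude 38.83°, longitude -36.85°.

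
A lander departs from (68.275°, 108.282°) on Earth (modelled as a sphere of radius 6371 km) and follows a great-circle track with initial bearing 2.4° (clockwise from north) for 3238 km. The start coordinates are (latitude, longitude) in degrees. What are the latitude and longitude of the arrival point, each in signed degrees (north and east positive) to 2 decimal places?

Angular distance δ = d/R = 3238/6371 = 0.50824 rad; initial bearing θ = 0.0419 rad.
sin φ₂ = sin φ₁ cos δ + cos φ₁ sin δ cos θ = (0.9290)(0.8736) + (0.3702)(0.4866)(0.9991) = 0.9915, so φ₂ = 82.53°.
Δλ = atan2(sin θ sin δ cos φ₁, cos δ − sin φ₁ sin φ₂) = atan2(0.0075, -0.0475) = 170.976°.
λ₂ = 108.282° + 170.976° = 279.26° → -80.74° after wrapping to (−180°, 180°].

82.53°, -80.74°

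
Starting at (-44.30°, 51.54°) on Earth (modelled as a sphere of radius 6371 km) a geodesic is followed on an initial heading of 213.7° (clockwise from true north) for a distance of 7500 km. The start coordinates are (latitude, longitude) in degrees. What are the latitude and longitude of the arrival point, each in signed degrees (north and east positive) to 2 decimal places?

-54.86°, -65.55°

Angular distance δ = d/R = 7500/6371 = 1.17721 rad; initial bearing θ = 3.7298 rad.
sin φ₂ = sin φ₁ cos δ + cos φ₁ sin δ cos θ = (-0.6984)(0.3835) + (0.7157)(0.9235)(-0.8320) = -0.8177, so φ₂ = -54.86°.
Δλ = atan2(sin θ sin δ cos φ₁, cos δ − sin φ₁ sin φ₂) = atan2(-0.3667, -0.1876) = -117.094°.
λ₂ = 51.540° − 117.094° = -65.55°.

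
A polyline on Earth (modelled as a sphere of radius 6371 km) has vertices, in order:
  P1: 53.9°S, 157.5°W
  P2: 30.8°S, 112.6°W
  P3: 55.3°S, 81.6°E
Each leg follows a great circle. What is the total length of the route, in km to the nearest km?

Leg P1→P2: central angle 0.6885 rad, distance 4386.3 km.
Leg P2→P3: central angle 1.6239 rad, distance 10345.8 km.
Total: 4386.3 + 10345.8 ≈ 14732 km.

14732 km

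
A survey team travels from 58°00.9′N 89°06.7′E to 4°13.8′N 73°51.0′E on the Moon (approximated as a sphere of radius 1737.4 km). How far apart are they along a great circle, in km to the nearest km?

Let φ₁ = 1.0126 rad, φ₂ = 0.0738 rad, and Δλ = -0.2664 rad.
cos c = sin φ₁ sin φ₂ + cos φ₁ cos φ₂ cos Δλ = (0.8482)(0.0738) + (0.5297)(0.9973)(0.9647) = 0.57219,
so c = arccos(0.57219) = 0.96163 rad.
Distance = R·c = 1737.4 × 0.9616 ≈ 1671 km.

1671 km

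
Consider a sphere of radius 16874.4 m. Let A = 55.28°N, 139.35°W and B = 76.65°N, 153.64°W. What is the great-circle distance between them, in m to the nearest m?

With latitudes φ₁ = 55.280°, φ₂ = 76.650° and longitude difference Δλ = -14.290°:
Haversine: a = sin²(Δφ/2) + cos φ₁ cos φ₂ sin²(Δλ/2) = 0.0344 + (0.5696)(0.2309)(0.0155) = 0.03641.
Central angle c = 2·arcsin(√a) = 0.38399 rad.
Distance = R·c = 16874.4 × 0.3840 ≈ 6480 m.

6480 m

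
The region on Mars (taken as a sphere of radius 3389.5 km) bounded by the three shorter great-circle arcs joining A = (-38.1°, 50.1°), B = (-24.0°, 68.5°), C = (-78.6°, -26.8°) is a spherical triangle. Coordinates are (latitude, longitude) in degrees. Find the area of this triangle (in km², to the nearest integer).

Side lengths (central angles): a = 1.1788, b = 0.8761, c = 0.3678 rad; semiperimeter s = 1.2114.
By l'Huilier's theorem, tan(E/4) = √[tan(s/2) tan((s−a)/2) tan((s−b)/2) tan((s−c)/2)], giving spherical excess E = 0.1170 rad.
Area = E·R² = 0.1170 × (3389.5)² ≈ 1344493 km².

1344493 km²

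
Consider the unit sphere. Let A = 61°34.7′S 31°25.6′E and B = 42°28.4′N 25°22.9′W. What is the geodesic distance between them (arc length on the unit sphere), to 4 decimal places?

1.9841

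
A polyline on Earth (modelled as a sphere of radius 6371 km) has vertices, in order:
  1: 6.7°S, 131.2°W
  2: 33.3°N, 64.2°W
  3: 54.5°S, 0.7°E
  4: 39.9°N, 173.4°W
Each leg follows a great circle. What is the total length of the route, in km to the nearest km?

38222 km

Leg 1→2: central angle 1.3075 rad, distance 8329.9 km.
Leg 2→3: central angle 1.8143 rad, distance 11558.7 km.
Leg 3→4: central angle 2.8776 rad, distance 18333.0 km.
Total: 8329.9 + 11558.7 + 18333.0 ≈ 38222 km.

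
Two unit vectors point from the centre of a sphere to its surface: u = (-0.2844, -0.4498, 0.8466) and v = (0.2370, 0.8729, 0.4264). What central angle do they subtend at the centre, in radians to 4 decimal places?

1.6700 rad

u·v = -0.0990; |u| = 1.0000, |v| = 1.0000.
cos θ = (u·v)/(|u||v|) = -0.0990, so θ = 1.6700 rad.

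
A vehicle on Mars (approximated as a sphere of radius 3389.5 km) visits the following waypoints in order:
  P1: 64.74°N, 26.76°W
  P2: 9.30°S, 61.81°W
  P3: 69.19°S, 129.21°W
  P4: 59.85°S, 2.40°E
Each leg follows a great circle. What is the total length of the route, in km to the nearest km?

Leg P1→P2: central angle 1.3709 rad, distance 4646.6 km.
Leg P2→P3: central angle 1.2810 rad, distance 4341.8 km.
Leg P3→P4: central angle 0.8096 rad, distance 2744.0 km.
Total: 4646.6 + 4341.8 + 2744.0 ≈ 11732 km.

11732 km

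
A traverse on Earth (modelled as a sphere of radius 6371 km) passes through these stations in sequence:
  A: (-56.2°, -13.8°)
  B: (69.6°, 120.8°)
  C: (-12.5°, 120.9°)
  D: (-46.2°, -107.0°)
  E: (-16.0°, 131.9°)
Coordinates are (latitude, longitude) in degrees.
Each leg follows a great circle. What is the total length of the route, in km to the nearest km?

49359 km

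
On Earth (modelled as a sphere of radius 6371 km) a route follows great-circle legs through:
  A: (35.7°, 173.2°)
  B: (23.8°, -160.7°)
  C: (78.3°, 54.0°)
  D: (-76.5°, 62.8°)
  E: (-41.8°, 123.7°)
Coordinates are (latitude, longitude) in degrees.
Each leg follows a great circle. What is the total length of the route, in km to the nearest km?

Leg A→B: central angle 0.4447 rad, distance 2833.2 km.
Leg B→C: central angle 1.3257 rad, distance 8446.2 km.
Leg C→D: central angle 2.7031 rad, distance 17221.3 km.
Leg D→E: central angle 0.7484 rad, distance 4768.3 km.
Total: 2833.2 + 8446.2 + 17221.3 + 4768.3 ≈ 33269 km.

33269 km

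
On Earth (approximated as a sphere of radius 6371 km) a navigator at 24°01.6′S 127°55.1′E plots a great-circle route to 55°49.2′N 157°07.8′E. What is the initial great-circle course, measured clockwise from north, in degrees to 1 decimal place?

Δλ = 29.212° = 0.5098 rad.
y = sin Δλ · cos φ₂ = (0.4880)(0.5618) = 0.2742
x = cos φ₁ sin φ₂ − sin φ₁ cos φ₂ cos Δλ = (0.9134)(0.8273) − (-0.4072)(0.5618)(0.8728) = 0.9552
θ = atan2(y, x) = 16.01°, so the bearing is 16.0°.

16.0°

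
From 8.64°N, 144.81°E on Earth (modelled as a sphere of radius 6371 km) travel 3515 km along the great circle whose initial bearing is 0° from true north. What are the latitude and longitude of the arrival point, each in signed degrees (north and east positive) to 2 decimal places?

40.25°, 144.81°

Angular distance δ = d/R = 3515/6371 = 0.55172 rad; initial bearing θ = 0.0000 rad.
sin φ₂ = sin φ₁ cos δ + cos φ₁ sin δ cos θ = (0.1502)(0.8516) + (0.9887)(0.5242)(1.0000) = 0.6461, so φ₂ = 40.25°.
Δλ = atan2(sin θ sin δ cos φ₁, cos δ − sin φ₁ sin φ₂) = atan2(0.0000, 0.7546) = 0.000°.
λ₂ = 144.810° + 0.000° = 144.81°.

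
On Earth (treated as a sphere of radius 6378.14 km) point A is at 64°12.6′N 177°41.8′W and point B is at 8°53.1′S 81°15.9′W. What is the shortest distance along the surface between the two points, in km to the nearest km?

11220 km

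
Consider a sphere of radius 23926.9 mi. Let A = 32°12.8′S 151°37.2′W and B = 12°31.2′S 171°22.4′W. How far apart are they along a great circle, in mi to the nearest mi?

With latitudes φ₁ = -32.213°, φ₂ = -12.520° and longitude difference Δλ = -19.753°:
Haversine: a = sin²(Δφ/2) + cos φ₁ cos φ₂ sin²(Δλ/2) = 0.0292 + (0.8461)(0.9762)(0.0294) = 0.05355.
Central angle c = 2·arcsin(√a) = 0.46703 rad.
Distance = R·c = 23926.9 × 0.4670 ≈ 11175 mi.

11175 mi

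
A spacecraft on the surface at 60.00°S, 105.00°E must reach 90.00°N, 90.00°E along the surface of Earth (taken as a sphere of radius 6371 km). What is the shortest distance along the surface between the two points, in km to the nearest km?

16679 km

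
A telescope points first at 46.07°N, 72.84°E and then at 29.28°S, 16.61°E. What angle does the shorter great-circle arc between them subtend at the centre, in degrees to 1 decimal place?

90.9°

Let φ₁ = 0.8041 rad, φ₂ = -0.5110 rad, and Δλ = -0.9814 rad.
Haversine: a = sin²(Δφ/2) + cos φ₁ cos φ₂ sin²(Δλ/2) = 0.3735 + (0.6938)(0.8722)(0.2221) = 0.50793.
Central angle c = 2·arcsin(√a) = 1.58665 rad.
So the angular separation is 90.9°.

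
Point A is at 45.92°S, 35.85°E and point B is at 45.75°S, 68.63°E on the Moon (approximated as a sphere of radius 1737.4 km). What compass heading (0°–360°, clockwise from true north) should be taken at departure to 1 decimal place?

Δλ = 32.780° = 0.5721 rad.
y = sin Δλ · cos φ₂ = (0.5414)(0.6978) = 0.3778
x = cos φ₁ sin φ₂ − sin φ₁ cos φ₂ cos Δλ = (0.6957)(-0.7163) − (-0.7184)(0.6978)(0.8408) = -0.0769
θ = atan2(y, x) = 101.50°, so the bearing is 101.5°.

101.5°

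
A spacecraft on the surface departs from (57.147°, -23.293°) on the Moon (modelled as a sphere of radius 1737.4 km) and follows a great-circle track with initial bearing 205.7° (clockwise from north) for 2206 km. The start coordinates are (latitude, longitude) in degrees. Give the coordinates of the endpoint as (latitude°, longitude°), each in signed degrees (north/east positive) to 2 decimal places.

-12.57°, -48.40°

Angular distance δ = d/R = 2206/1737.4 = 1.26971 rad; initial bearing θ = 3.5901 rad.
sin φ₂ = sin φ₁ cos δ + cos φ₁ sin δ cos θ = (0.8401)(0.2966) + (0.5425)(0.9550)(-0.9011) = -0.2177, so φ₂ = -12.57°.
Δλ = atan2(sin θ sin δ cos φ₁, cos δ − sin φ₁ sin φ₂) = atan2(-0.2247, 0.4794) = -25.108°.
λ₂ = -23.293° − 25.108° = -48.40°.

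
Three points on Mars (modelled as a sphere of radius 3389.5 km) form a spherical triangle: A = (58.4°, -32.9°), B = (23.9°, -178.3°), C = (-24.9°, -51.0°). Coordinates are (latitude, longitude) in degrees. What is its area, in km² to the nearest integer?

Side lengths (central angles): a = 2.3092, b = 1.4775, c = 1.6201 rad; semiperimeter s = 2.7034.
By l'Huilier's theorem, tan(E/4) = √[tan(s/2) tan((s−a)/2) tan((s−b)/2) tan((s−c)/2)], giving spherical excess E = 2.2085 rad.
Area = E·R² = 2.2085 × (3389.5)² ≈ 25372519 km².

25372519 km²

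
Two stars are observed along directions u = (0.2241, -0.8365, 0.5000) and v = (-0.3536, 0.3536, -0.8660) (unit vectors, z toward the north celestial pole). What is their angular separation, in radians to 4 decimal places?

u·v = -0.8080; |u| = 1.0000, |v| = 1.0000.
cos θ = (u·v)/(|u||v|) = -0.8080, so θ = 2.5116 rad.

2.5116 rad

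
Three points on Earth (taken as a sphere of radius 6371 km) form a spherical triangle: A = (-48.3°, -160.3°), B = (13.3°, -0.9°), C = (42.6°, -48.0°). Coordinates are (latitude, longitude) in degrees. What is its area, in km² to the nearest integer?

96991954 km²

Side lengths (central angles): a = 0.8719, b = 2.3339, c = 2.4619 rad; semiperimeter s = 2.8339.
By l'Huilier's theorem, tan(E/4) = √[tan(s/2) tan((s−a)/2) tan((s−b)/2) tan((s−c)/2)], giving spherical excess E = 2.3896 rad.
Area = E·R² = 2.3896 × (6371)² ≈ 96991954 km².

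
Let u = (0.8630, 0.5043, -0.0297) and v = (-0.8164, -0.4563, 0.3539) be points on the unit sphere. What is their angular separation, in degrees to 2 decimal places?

160.95°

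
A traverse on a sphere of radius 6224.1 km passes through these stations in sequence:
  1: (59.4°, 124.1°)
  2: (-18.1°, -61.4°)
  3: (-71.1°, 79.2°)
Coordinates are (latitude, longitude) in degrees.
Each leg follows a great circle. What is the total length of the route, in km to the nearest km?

Leg 1→2: central angle 2.4174 rad, distance 15046.2 km.
Leg 2→3: central angle 1.5148 rad, distance 9428.0 km.
Total: 15046.2 + 9428.0 ≈ 24474 km.

24474 km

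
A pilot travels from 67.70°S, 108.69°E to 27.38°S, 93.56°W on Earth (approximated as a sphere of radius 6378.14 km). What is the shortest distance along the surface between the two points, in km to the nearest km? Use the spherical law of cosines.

9292 km

With latitudes φ₁ = -67.700°, φ₂ = -27.380° and longitude difference Δλ = 157.750°:
cos c = sin φ₁ sin φ₂ + cos φ₁ cos φ₂ cos Δλ = (-0.9252)(-0.4599) + (0.3795)(0.8880)(-0.9255) = 0.11364,
so c = arccos(0.11364) = 1.45691 rad.
Distance = R·c = 6378.14 × 1.4569 ≈ 9292 km.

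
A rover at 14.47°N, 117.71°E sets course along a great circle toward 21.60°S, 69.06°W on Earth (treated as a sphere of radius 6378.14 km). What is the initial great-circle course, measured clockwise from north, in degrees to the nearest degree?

With φ₁ = 0.2525, φ₂ = -0.3770, Δλ = 3.0234 rad, the forward-azimuth formula gives
θ = atan2( sin Δλ cos φ₂ , cos φ₁ sin φ₂ − sin φ₁ cos φ₂ cos Δλ ) = atan2(0.1096, -0.1257) = 138.92°.
So the initial bearing is 139°.

139°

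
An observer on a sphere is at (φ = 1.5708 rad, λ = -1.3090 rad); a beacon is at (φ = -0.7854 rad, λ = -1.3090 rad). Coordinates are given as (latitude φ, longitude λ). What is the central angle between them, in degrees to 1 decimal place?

135.0°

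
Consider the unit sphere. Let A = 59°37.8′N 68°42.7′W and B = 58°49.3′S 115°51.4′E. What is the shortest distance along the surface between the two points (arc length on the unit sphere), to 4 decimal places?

In radians: φ₁ = 1.0407, φ₂ = -1.0266, Δλ = -175.432° = -3.0619 rad.
Haversine: a = sin²(Δφ/2) + cos φ₁ cos φ₂ sin²(Δλ/2) = 0.7382 + (0.5056)(0.5177)(0.9984) = 0.99953.
Central angle c = 2·arcsin(√a) = 3.09844 rad.
On the unit sphere the arc length equals the central angle: 3.0984.

3.0984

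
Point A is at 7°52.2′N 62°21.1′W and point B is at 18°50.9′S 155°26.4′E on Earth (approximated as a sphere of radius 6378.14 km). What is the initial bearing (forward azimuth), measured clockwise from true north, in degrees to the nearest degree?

249°

With φ₁ = 0.1374, φ₂ = -0.3290, Δλ = -2.4820 rad, the forward-azimuth formula gives
θ = atan2( sin Δλ cos φ₂ , cos φ₁ sin φ₂ − sin φ₁ cos φ₂ cos Δλ ) = atan2(-0.5799, -0.2176) = -110.57°.
Adding 360° brings this into [0°, 360°): 249°.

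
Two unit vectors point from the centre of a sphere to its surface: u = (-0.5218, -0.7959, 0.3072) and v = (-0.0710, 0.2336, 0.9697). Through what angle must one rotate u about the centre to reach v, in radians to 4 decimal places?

1.4212 rad

u·v = 0.1490; |u| = 1.0001, |v| = 1.0000.
cos θ = (u·v)/(|u||v|) = 0.1490, so θ = 1.4212 rad.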